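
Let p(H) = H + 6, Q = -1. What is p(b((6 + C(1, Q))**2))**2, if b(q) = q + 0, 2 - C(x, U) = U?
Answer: 7569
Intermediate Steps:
C(x, U) = 2 - U
b(q) = q
p(H) = 6 + H
p(b((6 + C(1, Q))**2))**2 = (6 + (6 + (2 - 1*(-1)))**2)**2 = (6 + (6 + (2 + 1))**2)**2 = (6 + (6 + 3)**2)**2 = (6 + 9**2)**2 = (6 + 81)**2 = 87**2 = 7569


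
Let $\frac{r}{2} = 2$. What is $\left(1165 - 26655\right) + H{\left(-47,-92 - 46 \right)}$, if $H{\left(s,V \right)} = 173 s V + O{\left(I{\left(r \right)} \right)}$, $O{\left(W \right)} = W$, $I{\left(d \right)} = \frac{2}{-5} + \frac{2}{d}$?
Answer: $\frac{10965881}{10} \approx 1.0966 \cdot 10^{6}$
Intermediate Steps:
$r = 4$ ($r = 2 \cdot 2 = 4$)
$I{\left(d \right)} = - \frac{2}{5} + \frac{2}{d}$ ($I{\left(d \right)} = 2 \left(- \frac{1}{5}\right) + \frac{2}{d} = - \frac{2}{5} + \frac{2}{d}$)
$H{\left(s,V \right)} = \frac{1}{10} + 173 V s$ ($H{\left(s,V \right)} = 173 s V - \left(\frac{2}{5} - \frac{2}{4}\right) = 173 V s + \left(- \frac{2}{5} + 2 \cdot \frac{1}{4}\right) = 173 V s + \left(- \frac{2}{5} + \frac{1}{2}\right) = 173 V s + \frac{1}{10} = \frac{1}{10} + 173 V s$)
$\left(1165 - 26655\right) + H{\left(-47,-92 - 46 \right)} = \left(1165 - 26655\right) + \left(\frac{1}{10} + 173 \left(-92 - 46\right) \left(-47\right)\right) = -25490 + \left(\frac{1}{10} + 173 \left(-92 - 46\right) \left(-47\right)\right) = -25490 + \left(\frac{1}{10} + 173 \left(-138\right) \left(-47\right)\right) = -25490 + \left(\frac{1}{10} + 1122078\right) = -25490 + \frac{11220781}{10} = \frac{10965881}{10}$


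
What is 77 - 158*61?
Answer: -9561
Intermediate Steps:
77 - 158*61 = 77 - 9638 = -9561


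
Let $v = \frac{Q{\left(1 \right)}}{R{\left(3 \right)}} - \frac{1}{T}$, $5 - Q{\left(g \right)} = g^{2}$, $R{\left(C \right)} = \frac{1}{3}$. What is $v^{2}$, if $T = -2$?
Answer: $\frac{625}{4} \approx 156.25$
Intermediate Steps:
$R{\left(C \right)} = \frac{1}{3}$
$Q{\left(g \right)} = 5 - g^{2}$
$v = \frac{25}{2}$ ($v = \left(5 - 1^{2}\right) \frac{1}{\frac{1}{3}} - \frac{1}{-2} = \left(5 - 1\right) 3 - - \frac{1}{2} = \left(5 - 1\right) 3 + \frac{1}{2} = 4 \cdot 3 + \frac{1}{2} = 12 + \frac{1}{2} = \frac{25}{2} \approx 12.5$)
$v^{2} = \left(\frac{25}{2}\right)^{2} = \frac{625}{4}$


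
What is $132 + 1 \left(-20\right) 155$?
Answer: $-2968$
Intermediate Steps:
$132 + 1 \left(-20\right) 155 = 132 - 3100 = -2968$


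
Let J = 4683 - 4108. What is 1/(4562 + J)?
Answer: 1/5137 ≈ 0.00019467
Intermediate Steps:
J = 575
1/(4562 + J) = 1/(4562 + 575) = 1/5137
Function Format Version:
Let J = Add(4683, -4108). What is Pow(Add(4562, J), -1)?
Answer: Rational(1, 5137) ≈ 0.00019467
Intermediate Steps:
J = 575
Pow(Add(4562, J), -1) = Pow(Add(4562, 575), -1) = Pow(5137, -1) = Rational(1, 5137)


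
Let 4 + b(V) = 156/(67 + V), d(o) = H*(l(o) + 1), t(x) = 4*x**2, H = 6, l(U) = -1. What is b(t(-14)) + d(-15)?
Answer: -3248/851 ≈ -3.8167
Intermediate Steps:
d(o) = 0 (d(o) = 6*(-1 + 1) = 6*0 = 0)
b(V) = -4 + 156/(67 + V)
b(t(-14)) + d(-15) = 4*(-28 - 4*(-14)**2)/(67 + 4*(-14)**2) + 0 = 4*(-28 - 4*196)/(67 + 4*196) + 0 = 4*(-28 - 1*784)/(67 + 784) + 0 = 4*(-28 - 784)/851 + 0 = 4*(1/851)*(-812) + 0 = -3248/851 + 0 = -3248/851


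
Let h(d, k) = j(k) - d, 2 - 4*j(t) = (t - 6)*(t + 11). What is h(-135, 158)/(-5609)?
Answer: 12573/11218 ≈ 1.1208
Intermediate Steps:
j(t) = ½ - (-6 + t)*(11 + t)/4 (j(t) = ½ - (t - 6)*(t + 11)/4 = ½ - (-6 + t)*(11 + t)/4)
h(d, k) = 17 - d - 5*k/4 - k²/4 (h(d, k) = (17 - 5*k/4 - k²/4) - d = 17 - d - 5*k/4 - k²/4)
h(-135, 158)/(-5609) = (17 - 1*(-135) - 5/4*158 - ¼*158²)/(-5609) = (17 + 135 - 395/2 - ¼*24964)*(-1/5609) = (17 + 135 - 395/2 - 6241)*(-1/5609) = -12573/2*(-1/5609) = 12573/11218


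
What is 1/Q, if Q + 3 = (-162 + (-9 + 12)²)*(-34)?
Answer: 1/5199 ≈ 0.00019234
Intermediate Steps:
Q = 5199 (Q = -3 + (-162 + (-9 + 12)²)*(-34) = -3 + (-162 + 3²)*(-34) = -3 + (-162 + 9)*(-34) = -3 - 153*(-34) = -3 + 5202 = 5199)
1/Q = 1/5199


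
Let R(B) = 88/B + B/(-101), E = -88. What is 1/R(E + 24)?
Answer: -808/599 ≈ -1.3489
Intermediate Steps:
R(B) = 88/B - B/101 (R(B) = 88/B + B*(-1/101) = 88/B - B/101)
1/R(E + 24) = 1/(88/(-88 + 24) - (-88 + 24)/101) = 1/(88/(-64) - 1/101*(-64)) = 1/(88*(-1/64) + 64/101) = 1/(-11/8 + 64/101) = 1/(-599/808) = -808/599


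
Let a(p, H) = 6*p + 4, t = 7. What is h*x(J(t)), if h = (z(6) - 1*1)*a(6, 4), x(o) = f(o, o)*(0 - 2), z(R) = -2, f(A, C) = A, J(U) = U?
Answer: 1680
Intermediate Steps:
a(p, H) = 4 + 6*p
x(o) = -2*o (x(o) = o*(0 - 2) = o*(-2) = -2*o)
h = -120 (h = (-2 - 1*1)*(4 + 6*6) = (-2 - 1)*(4 + 36) = -3*40 = -120)
h*x(J(t)) = -(-240)*7 = -120*(-14) = 1680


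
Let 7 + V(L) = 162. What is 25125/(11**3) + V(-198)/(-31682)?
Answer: 25671095/1360282 ≈ 18.872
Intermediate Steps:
V(L) = 155 (V(L) = -7 + 162 = 155)
25125/(11**3) + V(-198)/(-31682) = 25125/(11**3) + 155/(-31682) = 25125/1331 + 155*(-1/31682) = 25125*(1/1331) - 5/1022 = 25125/1331 - 5/1022 = 25671095/1360282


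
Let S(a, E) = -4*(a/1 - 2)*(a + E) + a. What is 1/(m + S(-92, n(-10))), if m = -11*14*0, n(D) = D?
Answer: -1/38444 ≈ -2.6012e-5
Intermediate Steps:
m = 0 (m = -154*0 = 0)
S(a, E) = a - 4*(-2 + a)*(E + a) (S(a, E) = -4*(a*1 - 2)*(E + a) + a = -4*(a - 2)*(E + a) + a = -4*(-2 + a)*(E + a) + a = a - 4*(-2 + a)*(E + a))
1/(m + S(-92, n(-10))) = 1/(0 + (-4*(-92)**2 + 8*(-10) + 9*(-92) - 4*(-10)*(-92))) = 1/(0 + (-4*8464 - 80 - 828 - 3680)) = 1/(0 + (-33856 - 80 - 828 - 3680)) = 1/(0 - 38444) = 1/(-38444) = -1/38444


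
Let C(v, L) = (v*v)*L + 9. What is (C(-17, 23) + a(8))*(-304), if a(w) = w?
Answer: -2025856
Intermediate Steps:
C(v, L) = 9 + L*v² (C(v, L) = v²*L + 9 = L*v² + 9 = 9 + L*v²)
(C(-17, 23) + a(8))*(-304) = ((9 + 23*(-17)²) + 8)*(-304) = ((9 + 23*289) + 8)*(-304) = ((9 + 6647) + 8)*(-304) = (6656 + 8)*(-304) = 6664*(-304) = -2025856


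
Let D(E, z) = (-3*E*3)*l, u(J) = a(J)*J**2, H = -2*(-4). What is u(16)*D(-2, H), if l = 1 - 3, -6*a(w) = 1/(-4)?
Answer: -384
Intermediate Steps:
a(w) = 1/24 (a(w) = -1/6/(-4) = -1/6*(-1/4) = 1/24)
l = -2
H = 8
u(J) = J**2/24
D(E, z) = 18*E (D(E, z) = -3*E*3*(-2) = -9*E*(-2) = 18*E)
u(16)*D(-2, H) = ((1/24)*16**2)*(18*(-2)) = ((1/24)*256)*(-36) = (32/3)*(-36) = -384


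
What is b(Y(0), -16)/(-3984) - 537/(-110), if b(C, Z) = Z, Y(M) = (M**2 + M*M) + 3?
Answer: 133823/27390 ≈ 4.8858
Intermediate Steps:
Y(M) = 3 + 2*M**2 (Y(M) = (M**2 + M**2) + 3 = 2*M**2 + 3 = 3 + 2*M**2)
b(Y(0), -16)/(-3984) - 537/(-110) = -16/(-3984) - 537/(-110) = -16*(-1/3984) - 537*(-1/110) = 1/249 + 537/110 = 133823/27390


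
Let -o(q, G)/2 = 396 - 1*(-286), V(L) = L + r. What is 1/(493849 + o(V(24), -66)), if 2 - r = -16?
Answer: 1/492485 ≈ 2.0305e-6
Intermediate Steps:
r = 18 (r = 2 - 1*(-16) = 2 + 16 = 18)
V(L) = 18 + L (V(L) = L + 18 = 18 + L)
o(q, G) = -1364 (o(q, G) = -2*(396 - 1*(-286)) = -2*(396 + 286) = -2*682 = -1364)
1/(493849 + o(V(24), -66)) = 1/(493849 - 1364) = 1/492485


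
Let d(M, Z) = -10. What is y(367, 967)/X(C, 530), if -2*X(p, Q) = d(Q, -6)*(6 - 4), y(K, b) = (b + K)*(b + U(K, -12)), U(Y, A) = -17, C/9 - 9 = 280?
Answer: 126730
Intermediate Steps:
C = 2601 (C = 81 + 9*280 = 81 + 2520 = 2601)
y(K, b) = (-17 + b)*(K + b) (y(K, b) = (b + K)*(b - 17) = (K + b)*(-17 + b) = (-17 + b)*(K + b))
X(p, Q) = 10 (X(p, Q) = -(-5)*(6 - 4) = -(-5)*2 = -½*(-20) = 10)
y(367, 967)/X(C, 530) = (967² - 17*367 - 17*967 + 367*967)/10 = (935089 - 6239 - 16439 + 354889)*(⅒) = 1267300*(⅒) = 126730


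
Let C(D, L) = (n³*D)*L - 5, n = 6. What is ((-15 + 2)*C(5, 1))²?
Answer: 195300625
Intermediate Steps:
C(D, L) = -5 + 216*D*L (C(D, L) = (6³*D)*L - 5 = (216*D)*L - 5 = 216*D*L - 5 = -5 + 216*D*L)
((-15 + 2)*C(5, 1))² = ((-15 + 2)*(-5 + 216*5*1))² = (-13*(-5 + 1080))² = (-13*1075)² = (-13975)² = 195300625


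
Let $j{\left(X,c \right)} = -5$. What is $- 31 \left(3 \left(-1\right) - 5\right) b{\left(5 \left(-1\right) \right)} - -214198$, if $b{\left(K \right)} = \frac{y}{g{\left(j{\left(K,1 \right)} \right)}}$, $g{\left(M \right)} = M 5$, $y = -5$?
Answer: $\frac{1071238}{5} \approx 2.1425 \cdot 10^{5}$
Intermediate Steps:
$g{\left(M \right)} = 5 M$
$b{\left(K \right)} = \frac{1}{5}$ ($b{\left(K \right)} = - \frac{5}{5 \left(-5\right)} = - \frac{5}{-25} = \left(-5\right) \left(- \frac{1}{25}\right) = \frac{1}{5}$)
$- 31 \left(3 \left(-1\right) - 5\right) b{\left(5 \left(-1\right) \right)} - -214198 = - 31 \left(3 \left(-1\right) - 5\right) \frac{1}{5} - -214198 = - 31 \left(-3 - 5\right) \frac{1}{5} + 214198 = \left(-31\right) \left(-8\right) \frac{1}{5} + 214198 = 248 \cdot \frac{1}{5} + 214198 = \frac{248}{5} + 214198 = \frac{1071238}{5}$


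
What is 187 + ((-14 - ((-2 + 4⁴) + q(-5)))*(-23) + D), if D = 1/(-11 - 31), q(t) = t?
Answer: 261911/42 ≈ 6236.0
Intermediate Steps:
D = -1/42 (D = 1/(-42) = -1/42 ≈ -0.023810)
187 + ((-14 - ((-2 + 4⁴) + q(-5)))*(-23) + D) = 187 + ((-14 - ((-2 + 4⁴) - 5))*(-23) - 1/42) = 187 + ((-14 - ((-2 + 256) - 5))*(-23) - 1/42) = 187 + ((-14 - (254 - 5))*(-23) - 1/42) = 187 + ((-14 - 1*249)*(-23) - 1/42) = 187 + ((-14 - 249)*(-23) - 1/42) = 187 + (-263*(-23) - 1/42) = 187 + (6049 - 1/42) = 187 + 254057/42 = 261911/42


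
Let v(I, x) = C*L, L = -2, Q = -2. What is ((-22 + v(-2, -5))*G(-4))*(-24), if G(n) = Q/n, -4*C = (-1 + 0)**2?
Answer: 258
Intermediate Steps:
C = -1/4 (C = -(-1 + 0)**2/4 = -1/4*(-1)**2 = -1/4*1 = -1/4 ≈ -0.25000)
G(n) = -2/n
v(I, x) = 1/2 (v(I, x) = -1/4*(-2) = 1/2)
((-22 + v(-2, -5))*G(-4))*(-24) = ((-22 + 1/2)*(-2/(-4)))*(-24) = -(-43)*(-1)/4*(-24) = -43/2*1/2*(-24) = -43/4*(-24) = 258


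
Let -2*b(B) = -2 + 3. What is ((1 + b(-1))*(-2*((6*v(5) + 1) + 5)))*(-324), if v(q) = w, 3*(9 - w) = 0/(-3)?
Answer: 19440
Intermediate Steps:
w = 9 (w = 9 - 0/(-3) = 9 - 0*(-1)/3 = 9 - ⅓*0 = 9 + 0 = 9)
v(q) = 9
b(B) = -½ (b(B) = -(-2 + 3)/2 = -½*1 = -½)
((1 + b(-1))*(-2*((6*v(5) + 1) + 5)))*(-324) = ((1 - ½)*(-2*((6*9 + 1) + 5)))*(-324) = ((-2*((54 + 1) + 5))/2)*(-324) = ((-2*(55 + 5))/2)*(-324) = ((-2*60)/2)*(-324) = ((½)*(-120))*(-324) = -60*(-324) = 19440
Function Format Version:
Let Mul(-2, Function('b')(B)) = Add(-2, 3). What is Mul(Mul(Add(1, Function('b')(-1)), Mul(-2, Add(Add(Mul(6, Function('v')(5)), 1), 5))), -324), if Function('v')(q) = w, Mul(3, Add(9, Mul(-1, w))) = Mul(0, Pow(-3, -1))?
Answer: 19440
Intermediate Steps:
w = 9 (w = Add(9, Mul(Rational(-1, 3), Mul(0, Pow(-3, -1)))) = Add(9, Mul(Rational(-1, 3), Mul(0, Rational(-1, 3)))) = Add(9, Mul(Rational(-1, 3), 0)) = Add(9, 0) = 9)
Function('v')(q) = 9
Function('b')(B) = Rational(-1, 2) (Function('b')(B) = Mul(Rational(-1, 2), Add(-2, 3)) = Mul(Rational(-1, 2), 1) = Rational(-1, 2))
Mul(Mul(Add(1, Function('b')(-1)), Mul(-2, Add(Add(Mul(6, Function('v')(5)), 1), 5))), -324) = Mul(Mul(Add(1, Rational(-1, 2)), Mul(-2, Add(Add(Mul(6, 9), 1), 5))), -324) = Mul(Mul(Rational(1, 2), Mul(-2, Add(Add(54, 1), 5))), -324) = Mul(Mul(Rational(1, 2), Mul(-2, Add(55, 5))), -324) = Mul(Mul(Rational(1, 2), Mul(-2, 60)), -324) = Mul(Mul(Rational(1, 2), -120), -324) = Mul(-60, -324) = 19440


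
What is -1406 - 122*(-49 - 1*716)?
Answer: 91924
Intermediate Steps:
-1406 - 122*(-49 - 1*716) = -1406 - 122*(-49 - 716) = -1406 - 122*(-765) = -1406 + 93330 = 91924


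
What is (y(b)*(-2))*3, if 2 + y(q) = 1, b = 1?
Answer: 6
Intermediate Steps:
y(q) = -1 (y(q) = -2 + 1 = -1)
(y(b)*(-2))*3 = -1*(-2)*3 = 2*3 = 6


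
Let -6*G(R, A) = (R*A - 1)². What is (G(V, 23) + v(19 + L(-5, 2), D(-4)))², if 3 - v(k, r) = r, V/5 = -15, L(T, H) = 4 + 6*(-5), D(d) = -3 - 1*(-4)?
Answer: 2218705579024/9 ≈ 2.4652e+11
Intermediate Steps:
D(d) = 1 (D(d) = -3 + 4 = 1)
L(T, H) = -26 (L(T, H) = 4 - 30 = -26)
V = -75 (V = 5*(-15) = -75)
v(k, r) = 3 - r
G(R, A) = -(-1 + A*R)²/6 (G(R, A) = -(R*A - 1)²/6 = -(A*R - 1)²/6 = -(-1 + A*R)²/6)
(G(V, 23) + v(19 + L(-5, 2), D(-4)))² = (-(-1 + 23*(-75))²/6 + (3 - 1*1))² = (-(-1 - 1725)²/6 + (3 - 1))² = (-⅙*(-1726)² + 2)² = (-⅙*2979076 + 2)² = (-1489538/3 + 2)² = (-1489532/3)² = 2218705579024/9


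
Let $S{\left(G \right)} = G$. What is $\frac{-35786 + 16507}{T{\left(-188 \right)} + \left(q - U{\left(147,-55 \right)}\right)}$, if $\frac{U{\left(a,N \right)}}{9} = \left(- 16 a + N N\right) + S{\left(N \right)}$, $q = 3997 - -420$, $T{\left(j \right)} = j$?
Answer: $\frac{19279}{1333} \approx 14.463$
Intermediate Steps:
$q = 4417$ ($q = 3997 + 420 = 4417$)
$U{\left(a,N \right)} = - 144 a + 9 N + 9 N^{2}$ ($U{\left(a,N \right)} = 9 \left(\left(- 16 a + N N\right) + N\right) = 9 \left(\left(- 16 a + N^{2}\right) + N\right) = 9 \left(\left(N^{2} - 16 a\right) + N\right) = 9 \left(N + N^{2} - 16 a\right) = - 144 a + 9 N + 9 N^{2}$)
$\frac{-35786 + 16507}{T{\left(-188 \right)} + \left(q - U{\left(147,-55 \right)}\right)} = \frac{-35786 + 16507}{-188 - \left(-4417 - 21168 - 495 + 27225\right)} = - \frac{19279}{-188 + \left(4417 - \left(-21168 - 495 + 9 \cdot 3025\right)\right)} = - \frac{19279}{-188 + \left(4417 - \left(-21168 - 495 + 27225\right)\right)} = - \frac{19279}{-188 + \left(4417 - 5562\right)} = - \frac{19279}{-188 - 1145} = - \frac{19279}{-1333} = \left(-19279\right) \left(- \frac{1}{1333}\right) = \frac{19279}{1333}$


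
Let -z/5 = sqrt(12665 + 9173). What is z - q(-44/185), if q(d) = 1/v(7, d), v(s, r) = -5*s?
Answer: 1/35 - 5*sqrt(21838) ≈ -738.86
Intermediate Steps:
q(d) = -1/35 (q(d) = 1/(-5*7) = 1/(-35) = -1/35)
z = -5*sqrt(21838) (z = -5*sqrt(12665 + 9173) = -5*sqrt(21838) ≈ -738.88)
z - q(-44/185) = -5*sqrt(21838) - 1*(-1/35) = -5*sqrt(21838) + 1/35 = 1/35 - 5*sqrt(21838)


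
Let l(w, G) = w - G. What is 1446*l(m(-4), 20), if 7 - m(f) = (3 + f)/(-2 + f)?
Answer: -19039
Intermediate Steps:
m(f) = 7 - (3 + f)/(-2 + f)
1446*l(m(-4), 20) = 1446*((-17 + 6*(-4))/(-2 - 4) - 1*20) = 1446*((-17 - 24)/(-6) - 20) = 1446*(-⅙*(-41) - 20) = 1446*(41/6 - 20) = 1446*(-79/6) = -19039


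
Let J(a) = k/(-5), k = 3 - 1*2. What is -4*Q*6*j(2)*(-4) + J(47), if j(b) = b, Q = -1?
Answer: -961/5 ≈ -192.20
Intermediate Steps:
k = 1 (k = 3 - 2 = 1)
J(a) = -⅕ (J(a) = 1/(-5) = 1*(-⅕) = -⅕)
-4*Q*6*j(2)*(-4) + J(47) = -4*(-1*6)*2*(-4) - ⅕ = -(-24)*2*(-4) - ⅕ = -4*(-12)*(-4) - ⅕ = 48*(-4) - ⅕ = -192 - ⅕ = -961/5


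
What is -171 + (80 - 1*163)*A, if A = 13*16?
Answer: -17435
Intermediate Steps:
A = 208
-171 + (80 - 1*163)*A = -171 + (80 - 1*163)*208 = -171 + (80 - 163)*208 = -171 - 83*208 = -171 - 17264 = -17435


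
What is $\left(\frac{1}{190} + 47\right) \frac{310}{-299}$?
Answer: $- \frac{21297}{437} \approx -48.735$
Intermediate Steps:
$\left(\frac{1}{190} + 47\right) \frac{310}{-299} = \left(\frac{1}{190} + 47\right) 310 \left(- \frac{1}{299}\right) = \frac{8931}{190} \left(- \frac{310}{299}\right) = - \frac{21297}{437}$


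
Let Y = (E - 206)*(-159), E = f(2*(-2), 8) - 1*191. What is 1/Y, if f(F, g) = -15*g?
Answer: 1/82203 ≈ 1.2165e-5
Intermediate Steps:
E = -311 (E = -15*8 - 1*191 = -120 - 191 = -311)
Y = 82203 (Y = (-311 - 206)*(-159) = -517*(-159) = 82203)
1/Y = 1/82203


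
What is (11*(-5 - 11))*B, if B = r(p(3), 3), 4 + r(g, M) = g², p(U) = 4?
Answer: -2112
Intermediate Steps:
r(g, M) = -4 + g²
B = 12 (B = -4 + 4² = -4 + 16 = 12)
(11*(-5 - 11))*B = (11*(-5 - 11))*12 = (11*(-16))*12 = -176*12 = -2112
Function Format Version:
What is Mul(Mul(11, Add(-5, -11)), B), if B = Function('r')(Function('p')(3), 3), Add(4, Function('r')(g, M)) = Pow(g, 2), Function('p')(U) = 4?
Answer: -2112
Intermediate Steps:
Function('r')(g, M) = Add(-4, Pow(g, 2))
B = 12 (B = Add(-4, Pow(4, 2)) = Add(-4, 16) = 12)
Mul(Mul(11, Add(-5, -11)), B) = Mul(Mul(11, Add(-5, -11)), 12) = Mul(Mul(11, -16), 12) = Mul(-176, 12) = -2112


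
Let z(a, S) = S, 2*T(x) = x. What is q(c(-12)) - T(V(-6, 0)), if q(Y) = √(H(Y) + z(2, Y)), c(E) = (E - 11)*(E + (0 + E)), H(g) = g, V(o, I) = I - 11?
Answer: 11/2 + 4*√69 ≈ 38.727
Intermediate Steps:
V(o, I) = -11 + I
T(x) = x/2
c(E) = 2*E*(-11 + E) (c(E) = (-11 + E)*(E + E) = (-11 + E)*(2*E) = 2*E*(-11 + E))
q(Y) = √2*√Y (q(Y) = √(Y + Y) = √(2*Y) = √2*√Y)
q(c(-12)) - T(V(-6, 0)) = √2*√(2*(-12)*(-11 - 12)) - (-11 + 0)/2 = √2*√(2*(-12)*(-23)) - (-11)/2 = √2*√552 - 1*(-11/2) = √2*(2*√138) + 11/2 = 4*√69 + 11/2 = 11/2 + 4*√69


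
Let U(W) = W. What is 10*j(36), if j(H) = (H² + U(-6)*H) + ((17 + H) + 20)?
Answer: 11530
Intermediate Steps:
j(H) = 37 + H² - 5*H (j(H) = (H² - 6*H) + ((17 + H) + 20) = (H² - 6*H) + (37 + H) = 37 + H² - 5*H)
10*j(36) = 10*(37 + 36² - 5*36) = 10*(37 + 1296 - 180) = 10*1153 = 11530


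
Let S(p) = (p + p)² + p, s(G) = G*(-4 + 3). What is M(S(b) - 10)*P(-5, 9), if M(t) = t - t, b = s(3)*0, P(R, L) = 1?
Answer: 0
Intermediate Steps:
s(G) = -G (s(G) = G*(-1) = -G)
b = 0 (b = -1*3*0 = -3*0 = 0)
S(p) = p + 4*p² (S(p) = (2*p)² + p = 4*p² + p = p + 4*p²)
M(t) = 0
M(S(b) - 10)*P(-5, 9) = 0*1 = 0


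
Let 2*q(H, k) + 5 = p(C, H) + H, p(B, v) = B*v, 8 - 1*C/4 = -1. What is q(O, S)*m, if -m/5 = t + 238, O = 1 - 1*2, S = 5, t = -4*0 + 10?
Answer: 26040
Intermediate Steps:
C = 36 (C = 32 - 4*(-1) = 32 + 4 = 36)
t = 10 (t = 0 + 10 = 10)
O = -1 (O = 1 - 2 = -1)
q(H, k) = -5/2 + 37*H/2 (q(H, k) = -5/2 + (36*H + H)/2 = -5/2 + (37*H)/2 = -5/2 + 37*H/2)
m = -1240 (m = -5*(10 + 238) = -5*248 = -1240)
q(O, S)*m = (-5/2 + (37/2)*(-1))*(-1240) = (-5/2 - 37/2)*(-1240) = -21*(-1240) = 26040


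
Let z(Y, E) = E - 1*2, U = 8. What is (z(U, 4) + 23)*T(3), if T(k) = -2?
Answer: -50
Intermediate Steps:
z(Y, E) = -2 + E (z(Y, E) = E - 2 = -2 + E)
(z(U, 4) + 23)*T(3) = ((-2 + 4) + 23)*(-2) = (2 + 23)*(-2) = 25*(-2) = -50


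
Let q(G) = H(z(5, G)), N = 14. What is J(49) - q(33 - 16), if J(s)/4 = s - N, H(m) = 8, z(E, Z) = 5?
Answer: 132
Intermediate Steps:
q(G) = 8
J(s) = -56 + 4*s (J(s) = 4*(s - 1*14) = 4*(s - 14) = 4*(-14 + s) = -56 + 4*s)
J(49) - q(33 - 16) = (-56 + 4*49) - 1*8 = (-56 + 196) - 8 = 140 - 8 = 132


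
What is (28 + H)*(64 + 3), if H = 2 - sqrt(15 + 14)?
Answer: 2010 - 67*sqrt(29) ≈ 1649.2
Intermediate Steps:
H = 2 - sqrt(29) ≈ -3.3852
(28 + H)*(64 + 3) = (28 + (2 - sqrt(29)))*(64 + 3) = (30 - sqrt(29))*67 = 2010 - 67*sqrt(29)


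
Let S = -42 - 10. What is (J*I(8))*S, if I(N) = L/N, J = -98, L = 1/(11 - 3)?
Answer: 637/8 ≈ 79.625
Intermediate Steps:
L = ⅛ (L = 1/8 = ⅛ ≈ 0.12500)
S = -52
I(N) = 1/(8*N)
(J*I(8))*S = -49/(4*8)*(-52) = -98*1/64*(-52) = -49/32*(-52) = 637/8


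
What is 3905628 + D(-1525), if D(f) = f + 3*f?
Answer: 3899528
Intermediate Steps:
D(f) = 4*f
3905628 + D(-1525) = 3905628 + 4*(-1525) = 3905628 - 6100 = 3899528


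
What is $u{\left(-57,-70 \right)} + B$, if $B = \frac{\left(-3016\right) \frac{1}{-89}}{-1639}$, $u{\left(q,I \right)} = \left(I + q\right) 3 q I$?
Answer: $- \frac{221751638506}{145871} \approx -1.5202 \cdot 10^{6}$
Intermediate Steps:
$u{\left(q,I \right)} = 3 I q \left(I + q\right)$ ($u{\left(q,I \right)} = \left(I + q\right) 3 I q = 3 I q \left(I + q\right)$)
$B = - \frac{3016}{145871}$ ($B = \left(-3016\right) \left(- \frac{1}{89}\right) \left(- \frac{1}{1639}\right) = \frac{3016}{89} \left(- \frac{1}{1639}\right) = - \frac{3016}{145871} \approx -0.020676$)
$u{\left(-57,-70 \right)} + B = 3 \left(-70\right) \left(-57\right) \left(-70 - 57\right) - \frac{3016}{145871} = 3 \left(-70\right) \left(-57\right) \left(-127\right) - \frac{3016}{145871} = -1520190 - \frac{3016}{145871} = - \frac{221751638506}{145871}$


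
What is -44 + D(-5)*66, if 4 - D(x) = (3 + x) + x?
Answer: 682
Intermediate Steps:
D(x) = 1 - 2*x (D(x) = 4 - ((3 + x) + x) = 4 - (3 + 2*x) = 4 + (-3 - 2*x) = 1 - 2*x)
-44 + D(-5)*66 = -44 + (1 - 2*(-5))*66 = -44 + (1 + 10)*66 = -44 + 11*66 = -44 + 726 = 682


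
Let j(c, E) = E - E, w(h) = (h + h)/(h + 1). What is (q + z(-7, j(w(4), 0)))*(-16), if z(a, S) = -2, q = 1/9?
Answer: 272/9 ≈ 30.222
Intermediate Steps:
q = 1/9 ≈ 0.11111
w(h) = 2*h/(1 + h) (w(h) = (2*h)/(1 + h) = 2*h/(1 + h))
j(c, E) = 0
(q + z(-7, j(w(4), 0)))*(-16) = (1/9 - 2)*(-16) = -17/9*(-16) = 272/9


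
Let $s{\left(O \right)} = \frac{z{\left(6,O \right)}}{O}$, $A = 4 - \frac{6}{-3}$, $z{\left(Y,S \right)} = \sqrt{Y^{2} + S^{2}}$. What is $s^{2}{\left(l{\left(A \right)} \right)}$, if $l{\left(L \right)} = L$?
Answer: $2$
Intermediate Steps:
$z{\left(Y,S \right)} = \sqrt{S^{2} + Y^{2}}$
$A = 6$ ($A = 4 - 6 \left(- \frac{1}{3}\right) = 4 - -2 = 4 + 2 = 6$)
$s{\left(O \right)} = \frac{\sqrt{36 + O^{2}}}{O}$ ($s{\left(O \right)} = \frac{\sqrt{O^{2} + 6^{2}}}{O} = \frac{\sqrt{O^{2} + 36}}{O} = \frac{\sqrt{36 + O^{2}}}{O}$)
$s^{2}{\left(l{\left(A \right)} \right)} = \left(\frac{\sqrt{36 + 6^{2}}}{6}\right)^{2} = \left(\frac{\sqrt{36 + 36}}{6}\right)^{2} = \left(\frac{\sqrt{72}}{6}\right)^{2} = \left(\frac{6 \sqrt{2}}{6}\right)^{2} = \left(\sqrt{2}\right)^{2} = 2$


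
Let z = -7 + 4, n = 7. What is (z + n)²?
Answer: 16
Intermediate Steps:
z = -3
(z + n)² = (-3 + 7)² = 4² = 16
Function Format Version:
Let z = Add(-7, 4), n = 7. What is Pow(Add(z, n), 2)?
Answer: 16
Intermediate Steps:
z = -3
Pow(Add(z, n), 2) = Pow(Add(-3, 7), 2) = Pow(4, 2) = 16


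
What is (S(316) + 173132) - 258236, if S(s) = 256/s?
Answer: -6723152/79 ≈ -85103.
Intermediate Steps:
(S(316) + 173132) - 258236 = (256/316 + 173132) - 258236 = (256*(1/316) + 173132) - 258236 = (64/79 + 173132) - 258236 = 13677492/79 - 258236 = -6723152/79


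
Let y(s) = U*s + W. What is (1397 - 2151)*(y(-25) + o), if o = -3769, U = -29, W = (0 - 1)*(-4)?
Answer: 2292160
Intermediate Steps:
W = 4 (W = -1*(-4) = 4)
y(s) = 4 - 29*s (y(s) = -29*s + 4 = 4 - 29*s)
(1397 - 2151)*(y(-25) + o) = (1397 - 2151)*((4 - 29*(-25)) - 3769) = -754*((4 + 725) - 3769) = -754*(729 - 3769) = -754*(-3040) = 2292160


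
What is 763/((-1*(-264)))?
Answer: 763/264 ≈ 2.8902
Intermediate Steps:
763/((-1*(-264))) = 763/264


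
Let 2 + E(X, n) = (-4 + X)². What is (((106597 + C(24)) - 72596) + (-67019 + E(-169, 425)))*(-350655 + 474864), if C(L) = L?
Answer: -380949003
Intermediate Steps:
E(X, n) = -2 + (-4 + X)²
(((106597 + C(24)) - 72596) + (-67019 + E(-169, 425)))*(-350655 + 474864) = (((106597 + 24) - 72596) + (-67019 + (-2 + (-4 - 169)²)))*(-350655 + 474864) = ((106621 - 72596) + (-67019 + (-2 + (-173)²)))*124209 = (34025 + (-67019 + (-2 + 29929)))*124209 = (34025 + (-67019 + 29927))*124209 = (34025 - 37092)*124209 = -3067*124209 = -380949003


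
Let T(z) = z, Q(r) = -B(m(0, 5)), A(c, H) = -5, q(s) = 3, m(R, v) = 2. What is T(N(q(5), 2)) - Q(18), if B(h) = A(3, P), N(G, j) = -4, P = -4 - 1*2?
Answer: -9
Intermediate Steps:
P = -6 (P = -4 - 2 = -6)
B(h) = -5
Q(r) = 5 (Q(r) = -1*(-5) = 5)
T(N(q(5), 2)) - Q(18) = -4 - 1*5 = -4 - 5 = -9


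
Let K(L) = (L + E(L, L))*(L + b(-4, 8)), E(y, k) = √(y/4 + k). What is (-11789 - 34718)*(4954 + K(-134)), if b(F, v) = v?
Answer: -1015619866 + 2929941*I*√670 ≈ -1.0156e+9 + 7.584e+7*I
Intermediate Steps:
E(y, k) = √(k + y/4) (E(y, k) = √(y*(¼) + k) = √(y/4 + k) = √(k + y/4))
K(L) = (8 + L)*(L + √5*√L/2) (K(L) = (L + √(L + 4*L)/2)*(L + 8) = (L + √(5*L)/2)*(8 + L) = (L + (√5*√L)/2)*(8 + L) = (L + √5*√L/2)*(8 + L) = (8 + L)*(L + √5*√L/2))
(-11789 - 34718)*(4954 + K(-134)) = (-11789 - 34718)*(4954 + ((-134)² + 8*(-134) + √5*(-134)^(3/2)/2 + 4*√5*√(-134))) = -46507*(4954 + (17956 - 1072 + √5*(-134*I*√134)/2 + 4*√5*(I*√134))) = -46507*(4954 + (17956 - 1072 - 67*I*√670 + 4*I*√670)) = -46507*(4954 + (16884 - 63*I*√670)) = -46507*(21838 - 63*I*√670) = -1015619866 + 2929941*I*√670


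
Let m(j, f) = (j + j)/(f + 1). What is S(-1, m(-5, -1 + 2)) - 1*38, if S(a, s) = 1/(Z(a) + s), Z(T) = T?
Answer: -229/6 ≈ -38.167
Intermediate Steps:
m(j, f) = 2*j/(1 + f) (m(j, f) = (2*j)/(1 + f) = 2*j/(1 + f))
S(a, s) = 1/(a + s)
S(-1, m(-5, -1 + 2)) - 1*38 = 1/(-1 + 2*(-5)/(1 + (-1 + 2))) - 1*38 = 1/(-1 + 2*(-5)/(1 + 1)) - 38 = 1/(-1 + 2*(-5)/2) - 38 = 1/(-1 + 2*(-5)*(½)) - 38 = 1/(-1 - 5) - 38 = 1/(-6) - 38 = -⅙ - 38 = -229/6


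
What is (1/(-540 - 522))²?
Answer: 1/1127844 ≈ 8.8665e-7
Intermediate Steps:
(1/(-540 - 522))² = (1/(-1062))² = (-1/1062)² = 1/1127844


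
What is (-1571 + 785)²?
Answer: 617796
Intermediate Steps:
(-1571 + 785)² = (-786)² = 617796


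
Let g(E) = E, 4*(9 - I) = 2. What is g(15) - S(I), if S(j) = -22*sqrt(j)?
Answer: 15 + 11*sqrt(34) ≈ 79.141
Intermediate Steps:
I = 17/2 (I = 9 - 1/4*2 = 9 - 1/2 = 17/2 ≈ 8.5000)
g(15) - S(I) = 15 - (-22)*sqrt(17/2) = 15 - (-22)*sqrt(34)/2 = 15 - (-11)*sqrt(34) = 15 + 11*sqrt(34)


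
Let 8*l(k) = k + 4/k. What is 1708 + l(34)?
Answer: 58217/34 ≈ 1712.3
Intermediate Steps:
l(k) = 1/(2*k) + k/8 (l(k) = (k + 4/k)/8 = 1/(2*k) + k/8)
1708 + l(34) = 1708 + (1/8)*(4 + 34**2)/34 = 1708 + (1/8)*(1/34)*(4 + 1156) = 1708 + (1/8)*(1/34)*1160 = 1708 + 145/34 = 58217/34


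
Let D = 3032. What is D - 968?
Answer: 2064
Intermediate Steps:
D - 968 = 3032 - 968 = 2064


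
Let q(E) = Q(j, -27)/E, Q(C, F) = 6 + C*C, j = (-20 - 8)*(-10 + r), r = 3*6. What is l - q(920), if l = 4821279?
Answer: 2217763249/460 ≈ 4.8212e+6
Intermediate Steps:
r = 18
j = -224 (j = (-20 - 8)*(-10 + 18) = -28*8 = -224)
Q(C, F) = 6 + C²
q(E) = 50182/E (q(E) = (6 + (-224)²)/E = (6 + 50176)/E = 50182/E)
l - q(920) = 4821279 - 50182/920 = 4821279 - 1*25091/460 = 4821279 - 25091/460 = 2217763249/460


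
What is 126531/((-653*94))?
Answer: -126531/61382 ≈ -2.0614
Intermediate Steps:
126531/((-653*94)) = 126531/(-61382) = 126531*(-1/61382) = -126531/61382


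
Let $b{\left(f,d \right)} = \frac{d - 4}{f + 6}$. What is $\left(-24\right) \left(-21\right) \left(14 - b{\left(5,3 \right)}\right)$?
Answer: $\frac{78120}{11} \approx 7101.8$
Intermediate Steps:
$b{\left(f,d \right)} = \frac{-4 + d}{6 + f}$
$\left(-24\right) \left(-21\right) \left(14 - b{\left(5,3 \right)}\right) = \left(-24\right) \left(-21\right) \left(14 - \frac{-4 + 3}{6 + 5}\right) = 504 \left(14 - \frac{1}{11} \left(-1\right)\right) = 504 \left(14 - - \frac{1}{11}\right) = 504 \left(14 + \frac{1}{11}\right) = 504 \cdot \frac{155}{11} = \frac{78120}{11}$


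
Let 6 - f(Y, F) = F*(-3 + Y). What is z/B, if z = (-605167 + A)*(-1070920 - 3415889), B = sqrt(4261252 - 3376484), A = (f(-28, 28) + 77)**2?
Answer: -671302902153*sqrt(55298)/110596 ≈ -1.4274e+9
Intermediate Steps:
f(Y, F) = 6 - F*(-3 + Y)
A = 904401 (A = ((6 + 3*28 - 1*28*(-28)) + 77)**2 = ((6 + 84 + 784) + 77)**2 = (874 + 77)**2 = 951**2 = 904401)
B = 4*sqrt(55298) (B = sqrt(884768) = 4*sqrt(55298) ≈ 940.62)
z = -1342605804306 (z = (-605167 + 904401)*(-1070920 - 3415889) = 299234*(-4486809) = -1342605804306)
z/B = -1342605804306*sqrt(55298)/221192 = -671302902153*sqrt(55298)/110596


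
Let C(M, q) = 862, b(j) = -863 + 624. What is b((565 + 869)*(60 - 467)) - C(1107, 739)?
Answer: -1101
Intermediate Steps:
b(j) = -239
b((565 + 869)*(60 - 467)) - C(1107, 739) = -239 - 1*862 = -239 - 862 = -1101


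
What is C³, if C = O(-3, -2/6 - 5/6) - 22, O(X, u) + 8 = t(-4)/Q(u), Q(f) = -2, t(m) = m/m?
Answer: -226981/8 ≈ -28373.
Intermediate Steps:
t(m) = 1
O(X, u) = -17/2 (O(X, u) = -8 + 1/(-2) = -8 + 1*(-½) = -8 - ½ = -17/2)
C = -61/2 (C = -17/2 - 22 = -61/2 ≈ -30.500)
C³ = (-61/2)³ = -226981/8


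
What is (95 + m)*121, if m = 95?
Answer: 22990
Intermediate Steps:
(95 + m)*121 = (95 + 95)*121 = 190*121 = 22990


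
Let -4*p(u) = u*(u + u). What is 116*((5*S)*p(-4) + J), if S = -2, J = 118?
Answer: 22968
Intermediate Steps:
p(u) = -u²/2 (p(u) = -u*(u + u)/4 = -u*2*u/4 = -u²/2)
116*((5*S)*p(-4) + J) = 116*((5*(-2))*(-½*(-4)²) + 118) = 116*(-(-5)*16 + 118) = 116*(-10*(-8) + 118) = 116*(80 + 118) = 116*198 = 22968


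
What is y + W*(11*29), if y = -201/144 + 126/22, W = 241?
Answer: 40594399/528 ≈ 76883.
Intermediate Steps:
y = 2287/528 (y = -201*1/144 + 126*(1/22) = -67/48 + 63/11 = 2287/528 ≈ 4.3314)
y + W*(11*29) = 2287/528 + 241*(11*29) = 2287/528 + 241*319 = 2287/528 + 76879 = 40594399/528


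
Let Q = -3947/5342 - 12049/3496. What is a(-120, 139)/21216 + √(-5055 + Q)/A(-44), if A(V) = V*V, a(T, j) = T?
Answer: -5/884 + I*√110283673847330210/9039005888 ≈ -0.0056561 + 0.03674*I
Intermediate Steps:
Q = -39082235/9337816 (Q = -3947*1/5342 - 12049*1/3496 = -3947/5342 - 12049/3496 = -39082235/9337816 ≈ -4.1854)
A(V) = V²
a(-120, 139)/21216 + √(-5055 + Q)/A(-44) = -120/21216 + √(-5055 - 39082235/9337816)/((-44)²) = -120*1/21216 + √(-47241742115/9337816)/1936 = -5/884 + (I*√110283673847330210/4668908)*(1/1936) = -5/884 + I*√110283673847330210/9039005888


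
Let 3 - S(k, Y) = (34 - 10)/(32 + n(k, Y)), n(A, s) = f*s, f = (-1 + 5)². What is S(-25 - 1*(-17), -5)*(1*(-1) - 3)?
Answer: -14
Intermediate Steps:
f = 16 (f = 4² = 16)
n(A, s) = 16*s
S(k, Y) = 3 - 24/(32 + 16*Y) (S(k, Y) = 3 - (34 - 10)/(32 + 16*Y) = 3 - 24/(32 + 16*Y))
S(-25 - 1*(-17), -5)*(1*(-1) - 3) = (3*(3 + 2*(-5))/(2*(2 - 5)))*(1*(-1) - 3) = ((3/2)*(3 - 10)/(-3))*(-1 - 3) = ((3/2)*(-⅓)*(-7))*(-4) = (7/2)*(-4) = -14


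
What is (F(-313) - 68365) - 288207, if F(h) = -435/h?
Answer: -111606601/313 ≈ -3.5657e+5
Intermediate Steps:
(F(-313) - 68365) - 288207 = (-435/(-313) - 68365) - 288207 = (-435*(-1/313) - 68365) - 288207 = (435/313 - 68365) - 288207 = -21397810/313 - 288207 = -111606601/313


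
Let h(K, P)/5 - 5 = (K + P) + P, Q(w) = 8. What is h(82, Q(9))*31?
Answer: 15965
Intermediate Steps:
h(K, P) = 25 + 5*K + 10*P (h(K, P) = 25 + 5*((K + P) + P) = 25 + 5*(K + 2*P) = 25 + (5*K + 10*P) = 25 + 5*K + 10*P)
h(82, Q(9))*31 = (25 + 5*82 + 10*8)*31 = (25 + 410 + 80)*31 = 515*31 = 15965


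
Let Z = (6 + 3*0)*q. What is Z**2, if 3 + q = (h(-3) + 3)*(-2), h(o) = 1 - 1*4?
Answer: 324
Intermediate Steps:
h(o) = -3 (h(o) = 1 - 4 = -3)
q = -3 (q = -3 + (-3 + 3)*(-2) = -3 + 0*(-2) = -3 + 0 = -3)
Z = -18 (Z = (6 + 3*0)*(-3) = (6 + 0)*(-3) = 6*(-3) = -18)
Z**2 = (-18)**2 = 324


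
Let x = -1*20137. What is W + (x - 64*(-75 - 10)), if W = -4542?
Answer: -19239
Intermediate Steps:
x = -20137
W + (x - 64*(-75 - 10)) = -4542 + (-20137 - 64*(-75 - 10)) = -4542 + (-20137 - 64*(-85)) = -4542 + (-20137 + 5440) = -4542 - 14697 = -19239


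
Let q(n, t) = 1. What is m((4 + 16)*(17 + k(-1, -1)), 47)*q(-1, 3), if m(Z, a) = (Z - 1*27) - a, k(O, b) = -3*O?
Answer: 326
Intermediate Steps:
m(Z, a) = -27 + Z - a (m(Z, a) = (Z - 27) - a = (-27 + Z) - a = -27 + Z - a)
m((4 + 16)*(17 + k(-1, -1)), 47)*q(-1, 3) = (-27 + (4 + 16)*(17 - 3*(-1)) - 1*47)*1 = (-27 + 20*(17 + 3) - 47)*1 = (-27 + 20*20 - 47)*1 = (-27 + 400 - 47)*1 = 326*1 = 326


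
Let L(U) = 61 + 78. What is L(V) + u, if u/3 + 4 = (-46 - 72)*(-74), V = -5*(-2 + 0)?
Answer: 26323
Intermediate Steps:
V = 10 (V = -5*(-2) = 10)
u = 26184 (u = -12 + 3*((-46 - 72)*(-74)) = -12 + 3*(-118*(-74)) = -12 + 3*8732 = -12 + 26196 = 26184)
L(U) = 139
L(V) + u = 139 + 26184 = 26323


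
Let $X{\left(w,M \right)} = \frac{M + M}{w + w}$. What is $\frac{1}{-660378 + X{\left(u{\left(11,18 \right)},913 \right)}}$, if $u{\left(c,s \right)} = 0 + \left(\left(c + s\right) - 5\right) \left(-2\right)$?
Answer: $- \frac{48}{31699057} \approx -1.5142 \cdot 10^{-6}$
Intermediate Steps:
$u{\left(c,s \right)} = 10 - 2 c - 2 s$ ($u{\left(c,s \right)} = 0 + \left(-5 + c + s\right) \left(-2\right) = 0 - \left(-10 + 2 c + 2 s\right) = 10 - 2 c - 2 s$)
$X{\left(w,M \right)} = \frac{M}{w}$ ($X{\left(w,M \right)} = \frac{2 M}{2 w} = 2 M \frac{1}{2 w} = \frac{M}{w}$)
$\frac{1}{-660378 + X{\left(u{\left(11,18 \right)},913 \right)}} = \frac{1}{-660378 + \frac{913}{10 - 22 - 36}} = \frac{1}{-660378 + \frac{913}{-48}} = \frac{1}{-660378 + 913 \left(- \frac{1}{48}\right)} = \frac{1}{-660378 - \frac{913}{48}} = \frac{1}{- \frac{31699057}{48}} = - \frac{48}{31699057}$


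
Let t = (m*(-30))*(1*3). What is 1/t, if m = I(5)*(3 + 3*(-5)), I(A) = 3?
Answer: 1/3240 ≈ 0.00030864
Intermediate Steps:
m = -36 (m = 3*(3 + 3*(-5)) = 3*(3 - 15) = 3*(-12) = -36)
t = 3240 (t = (-36*(-30))*(1*3) = 1080*3 = 3240)
1/t = 1/3240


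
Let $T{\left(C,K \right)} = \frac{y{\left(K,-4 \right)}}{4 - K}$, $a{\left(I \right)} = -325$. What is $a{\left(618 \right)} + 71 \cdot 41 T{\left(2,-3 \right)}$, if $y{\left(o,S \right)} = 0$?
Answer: $-325$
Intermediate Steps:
$T{\left(C,K \right)} = 0$ ($T{\left(C,K \right)} = \frac{0}{4 - K} = 0$)
$a{\left(618 \right)} + 71 \cdot 41 T{\left(2,-3 \right)} = -325 + 71 \cdot 41 \cdot 0 = -325 + 2911 \cdot 0 = -325 + 0 = -325$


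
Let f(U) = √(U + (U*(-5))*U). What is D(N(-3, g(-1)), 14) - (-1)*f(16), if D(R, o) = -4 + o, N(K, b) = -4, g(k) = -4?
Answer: 10 + 4*I*√79 ≈ 10.0 + 35.553*I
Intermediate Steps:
f(U) = √(U - 5*U²) (f(U) = √(U + (-5*U)*U) = √(U - 5*U²))
D(N(-3, g(-1)), 14) - (-1)*f(16) = (-4 + 14) - (-1)*√(16*(1 - 5*16)) = 10 - (-1)*√(16*(1 - 80)) = 10 - (-1)*√(16*(-79)) = 10 - (-1)*√(-1264) = 10 - (-1)*4*I*√79 = 10 - (-4)*I*√79 = 10 + 4*I*√79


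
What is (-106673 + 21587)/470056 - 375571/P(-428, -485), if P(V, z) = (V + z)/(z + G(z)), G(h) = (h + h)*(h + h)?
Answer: 83010150815788261/214580564 ≈ 3.8685e+8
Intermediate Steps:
G(h) = 4*h² (G(h) = (2*h)*(2*h) = 4*h²)
P(V, z) = (V + z)/(z + 4*z²)
(-106673 + 21587)/470056 - 375571/P(-428, -485) = (-106673 + 21587)/470056 - 375571*(-485*(1 + 4*(-485))/(-428 - 485)) = -85086*1/470056 - 375571/((-1/485*(-913)/(1 - 1940))) = -42543/235028 - 375571/((-1/485*(-913)/(-1939))) = -42543/235028 - 375571/((-1/485*(-1/1939)*(-913))) = -42543/235028 - 375571/(-913/940415) = -42543/235028 - 375571*(-940415/913) = -42543/235028 + 353192601965/913 = 83010150815788261/214580564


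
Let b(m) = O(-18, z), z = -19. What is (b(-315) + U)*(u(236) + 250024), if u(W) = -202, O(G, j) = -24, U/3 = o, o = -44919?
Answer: -33671258982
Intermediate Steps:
U = -134757 (U = 3*(-44919) = -134757)
b(m) = -24
(b(-315) + U)*(u(236) + 250024) = (-24 - 134757)*(-202 + 250024) = -134781*249822 = -33671258982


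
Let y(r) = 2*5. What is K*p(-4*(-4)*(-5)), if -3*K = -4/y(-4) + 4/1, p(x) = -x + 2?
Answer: -492/5 ≈ -98.400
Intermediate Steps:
y(r) = 10
p(x) = 2 - x
K = -6/5 (K = -(-4/10 + 4/1)/3 = -(-4*⅒ + 4*1)/3 = -(-⅖ + 4)/3 = -⅓*18/5 = -6/5 ≈ -1.2000)
K*p(-4*(-4)*(-5)) = -6*(2 - (-4*(-4))*(-5))/5 = -6*(2 - 16*(-5))/5 = -6*(2 - 1*(-80))/5 = -6*(2 + 80)/5 = -6/5*82 = -492/5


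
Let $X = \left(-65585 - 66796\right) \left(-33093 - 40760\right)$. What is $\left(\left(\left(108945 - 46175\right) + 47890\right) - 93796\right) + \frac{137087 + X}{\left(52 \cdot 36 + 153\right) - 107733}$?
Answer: $- \frac{1998552842}{26427} \approx -75625.0$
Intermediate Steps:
$X = 9776733993$ ($X = \left(-132381\right) \left(-73853\right) = 9776733993$)
$\left(\left(\left(108945 - 46175\right) + 47890\right) - 93796\right) + \frac{137087 + X}{\left(52 \cdot 36 + 153\right) - 107733} = \left(\left(\left(108945 - 46175\right) + 47890\right) - 93796\right) + \frac{137087 + 9776733993}{\left(52 \cdot 36 + 153\right) - 107733} = \left(\left(62770 + 47890\right) - 93796\right) + \frac{9776871080}{\left(1872 + 153\right) - 107733} = \left(110660 - 93796\right) + \frac{9776871080}{2025 - 107733} = 16864 + \frac{9776871080}{-105708} = 16864 + 9776871080 \left(- \frac{1}{105708}\right) = 16864 - \frac{2444217770}{26427} = - \frac{1998552842}{26427}$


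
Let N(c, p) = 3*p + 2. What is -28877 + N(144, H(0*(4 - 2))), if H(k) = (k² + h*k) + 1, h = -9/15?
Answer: -28872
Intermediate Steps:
h = -⅗ (h = -9*1/15 = -⅗ ≈ -0.60000)
H(k) = 1 + k² - 3*k/5 (H(k) = (k² - 3*k/5) + 1 = 1 + k² - 3*k/5)
N(c, p) = 2 + 3*p
-28877 + N(144, H(0*(4 - 2))) = -28877 + (2 + 3*(1 + (0*(4 - 2))² - 0*(4 - 2))) = -28877 + (2 + 3*(1 + (0*2)² - 0*2)) = -28877 + (2 + 3*(1 + 0² - ⅗*0)) = -28877 + (2 + 3*(1 + 0 + 0)) = -28877 + (2 + 3*1) = -28877 + (2 + 3) = -28877 + 5 = -28872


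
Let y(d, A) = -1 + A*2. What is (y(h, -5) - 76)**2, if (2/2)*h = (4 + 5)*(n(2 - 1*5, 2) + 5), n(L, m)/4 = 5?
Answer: 7569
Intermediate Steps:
n(L, m) = 20 (n(L, m) = 4*5 = 20)
h = 225 (h = (4 + 5)*(20 + 5) = 9*25 = 225)
y(d, A) = -1 + 2*A
(y(h, -5) - 76)**2 = ((-1 + 2*(-5)) - 76)**2 = ((-1 - 10) - 76)**2 = (-11 - 76)**2 = (-87)**2 = 7569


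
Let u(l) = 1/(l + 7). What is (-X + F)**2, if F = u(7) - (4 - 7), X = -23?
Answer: 133225/196 ≈ 679.72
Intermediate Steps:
u(l) = 1/(7 + l)
F = 43/14 (F = 1/(7 + 7) - (4 - 7) = 1/14 - 1*(-3) = 1/14 + 3 = 43/14 ≈ 3.0714)
(-X + F)**2 = (-1*(-23) + 43/14)**2 = (23 + 43/14)**2 = (365/14)**2 = 133225/196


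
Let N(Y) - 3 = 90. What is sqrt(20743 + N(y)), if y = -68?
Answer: 2*sqrt(5209) ≈ 144.35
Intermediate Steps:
N(Y) = 93 (N(Y) = 3 + 90 = 93)
sqrt(20743 + N(y)) = sqrt(20743 + 93) = sqrt(20836) = 2*sqrt(5209)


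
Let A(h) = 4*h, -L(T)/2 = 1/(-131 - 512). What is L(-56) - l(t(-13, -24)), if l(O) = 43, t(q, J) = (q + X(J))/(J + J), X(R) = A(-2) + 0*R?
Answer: -27647/643 ≈ -42.997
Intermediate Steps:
L(T) = 2/643 (L(T) = -2/(-131 - 512) = -2/(-643) = -2*(-1/643) = 2/643)
X(R) = -8 (X(R) = 4*(-2) + 0*R = -8 + 0 = -8)
t(q, J) = (-8 + q)/(2*J) (t(q, J) = (q - 8)/(J + J) = (-8 + q)/((2*J)) = (-8 + q)*(1/(2*J)) = (-8 + q)/(2*J))
L(-56) - l(t(-13, -24)) = 2/643 - 1*43 = 2/643 - 43 = -27647/643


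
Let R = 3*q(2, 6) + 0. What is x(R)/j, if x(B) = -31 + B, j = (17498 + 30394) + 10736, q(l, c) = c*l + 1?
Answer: 2/14657 ≈ 0.00013645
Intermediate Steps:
q(l, c) = 1 + c*l
R = 39 (R = 3*(1 + 6*2) + 0 = 3*(1 + 12) + 0 = 3*13 + 0 = 39 + 0 = 39)
j = 58628 (j = 47892 + 10736 = 58628)
x(R)/j = (-31 + 39)/58628 = 8*(1/58628) = 2/14657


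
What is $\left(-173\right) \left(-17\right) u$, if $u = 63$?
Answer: $185283$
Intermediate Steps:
$\left(-173\right) \left(-17\right) u = \left(-173\right) \left(-17\right) 63 = 2941 \cdot 63 = 185283$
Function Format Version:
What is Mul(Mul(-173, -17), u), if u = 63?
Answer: 185283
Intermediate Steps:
Mul(Mul(-173, -17), u) = Mul(Mul(-173, -17), 63) = Mul(2941, 63) = 185283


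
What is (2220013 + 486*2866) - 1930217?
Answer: 1682672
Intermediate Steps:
(2220013 + 486*2866) - 1930217 = (2220013 + 1392876) - 1930217 = 3612889 - 1930217 = 1682672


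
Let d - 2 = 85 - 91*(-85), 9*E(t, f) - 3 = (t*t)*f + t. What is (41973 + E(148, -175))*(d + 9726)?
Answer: -20211154672/3 ≈ -6.7371e+9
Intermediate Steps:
E(t, f) = 1/3 + t/9 + f*t**2/9 (E(t, f) = 1/3 + ((t*t)*f + t)/9 = 1/3 + (t**2*f + t)/9 = 1/3 + (f*t**2 + t)/9 = 1/3 + (t + f*t**2)/9 = 1/3 + (t/9 + f*t**2/9) = 1/3 + t/9 + f*t**2/9)
d = 7822 (d = 2 + (85 - 91*(-85)) = 2 + (85 + 7735) = 2 + 7820 = 7822)
(41973 + E(148, -175))*(d + 9726) = (41973 + (1/3 + (1/9)*148 + (1/9)*(-175)*148**2))*(7822 + 9726) = (41973 + (1/3 + 148/9 + (1/9)*(-175)*21904))*17548 = (41973 + (1/3 + 148/9 - 3833200/9))*17548 = (41973 - 1277683/3)*17548 = -1151764/3*17548 = -20211154672/3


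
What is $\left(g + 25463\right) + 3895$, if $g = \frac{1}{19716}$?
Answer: $\frac{578822329}{19716} \approx 29358.0$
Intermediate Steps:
$g = \frac{1}{19716} \approx 5.072 \cdot 10^{-5}$
$\left(g + 25463\right) + 3895 = \left(\frac{1}{19716} + 25463\right) + 3895 = \frac{502028509}{19716} + 3895 = \frac{578822329}{19716}$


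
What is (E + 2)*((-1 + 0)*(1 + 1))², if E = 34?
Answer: 144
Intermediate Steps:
(E + 2)*((-1 + 0)*(1 + 1))² = (34 + 2)*((-1 + 0)*(1 + 1))² = 36*(-1*2)² = 36*(-2)² = 36*4 = 144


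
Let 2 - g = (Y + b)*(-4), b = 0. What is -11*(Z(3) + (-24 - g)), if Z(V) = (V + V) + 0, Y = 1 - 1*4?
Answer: 88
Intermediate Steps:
Y = -3 (Y = 1 - 4 = -3)
Z(V) = 2*V (Z(V) = 2*V + 0 = 2*V)
g = -10 (g = 2 - (-3 + 0)*(-4) = 2 - (-3)*(-4) = 2 - 1*12 = 2 - 12 = -10)
-11*(Z(3) + (-24 - g)) = -11*(2*3 + (-24 - 1*(-10))) = -11*(6 + (-24 + 10)) = -11*(6 - 14) = -11*(-8) = 88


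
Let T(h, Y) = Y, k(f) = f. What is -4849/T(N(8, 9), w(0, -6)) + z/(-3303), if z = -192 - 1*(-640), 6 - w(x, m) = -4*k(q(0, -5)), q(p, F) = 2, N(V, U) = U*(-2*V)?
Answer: -16022519/46242 ≈ -346.49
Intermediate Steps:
N(V, U) = -2*U*V
w(x, m) = 14 (w(x, m) = 6 - (-4)*2 = 6 - 1*(-8) = 6 + 8 = 14)
z = 448 (z = -192 + 640 = 448)
-4849/T(N(8, 9), w(0, -6)) + z/(-3303) = -4849/14 + 448/(-3303) = -4849*1/14 + 448*(-1/3303) = -4849/14 - 448/3303 = -16022519/46242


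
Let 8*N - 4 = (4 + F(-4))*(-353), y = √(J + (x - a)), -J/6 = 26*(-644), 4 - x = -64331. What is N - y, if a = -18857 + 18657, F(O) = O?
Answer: ½ - √164999 ≈ -405.70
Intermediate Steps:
x = 64335 (x = 4 - 1*(-64331) = 4 + 64331 = 64335)
a = -200
J = 100464 (J = -156*(-644) = -6*(-16744) = 100464)
y = √164999 (y = √(100464 + (64335 - 1*(-200))) = √(100464 + (64335 + 200)) = √(100464 + 64535) = √164999 ≈ 406.20)
N = ½ (N = ½ + ((4 - 4)*(-353))/8 = ½ + (0*(-353))/8 = ½ + (⅛)*0 = ½ + 0 = ½ ≈ 0.50000)
N - y = ½ - √164999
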